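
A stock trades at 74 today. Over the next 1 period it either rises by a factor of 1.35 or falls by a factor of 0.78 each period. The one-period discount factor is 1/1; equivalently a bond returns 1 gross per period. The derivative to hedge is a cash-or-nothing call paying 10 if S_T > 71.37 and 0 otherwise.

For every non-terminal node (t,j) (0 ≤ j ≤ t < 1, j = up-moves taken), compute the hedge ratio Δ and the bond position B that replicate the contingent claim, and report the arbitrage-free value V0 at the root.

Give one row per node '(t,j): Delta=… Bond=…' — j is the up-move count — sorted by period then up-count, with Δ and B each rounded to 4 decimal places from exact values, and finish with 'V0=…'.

Risk-neutral probability p* = (R−d)/(u−d) = (1−0.78)/(1.35−0.78) = 0.3860.
At expiry t=1: V(1,0)=0.0000, V(1,1)=10.0000
  t=0,j=0: stock 74.0000 → up 99.9000 (V=10.0000), down 57.7200 (V=0.0000). Price 3.8596; hedge Δ=0.2371, bond B=-13.6842.
Each (Δ,B) replicates both successor values, so the strategy is self-financing and V0 is arbitrage-free.

(0,0): Delta=0.2371 Bond=-13.6842
V0=3.8596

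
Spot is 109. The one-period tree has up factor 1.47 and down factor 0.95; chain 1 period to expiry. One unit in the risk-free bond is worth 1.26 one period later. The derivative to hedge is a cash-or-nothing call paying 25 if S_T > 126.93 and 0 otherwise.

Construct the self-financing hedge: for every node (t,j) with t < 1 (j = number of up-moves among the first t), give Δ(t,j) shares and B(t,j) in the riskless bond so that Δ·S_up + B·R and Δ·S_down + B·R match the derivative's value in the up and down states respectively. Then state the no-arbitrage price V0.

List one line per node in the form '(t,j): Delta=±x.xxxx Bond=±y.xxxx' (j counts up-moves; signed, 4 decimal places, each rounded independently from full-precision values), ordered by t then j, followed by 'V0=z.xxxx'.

No-arbitrage ⇒ martingale measure with p* = (R−d)/(u−d) = 0.5962.
Terminal values V(1,·): V(1,0)=0.0000, V(1,1)=25.0000
(0,0): S=109.0000. Δ = (V_up−V_dn)/(S_up−S_dn) = (25.0000−0.0000)/(160.2300−103.5500) = 0.4411. V = [p*·25.0000 + (1−p*)·0.0000]/1.26 = 11.8284. B = V − Δ·S = -36.2485.
Self-financing check: at every node Δ·S+B equals the discounted successor values.

(0,0): Delta=0.4411 Bond=-36.2485
V0=11.8284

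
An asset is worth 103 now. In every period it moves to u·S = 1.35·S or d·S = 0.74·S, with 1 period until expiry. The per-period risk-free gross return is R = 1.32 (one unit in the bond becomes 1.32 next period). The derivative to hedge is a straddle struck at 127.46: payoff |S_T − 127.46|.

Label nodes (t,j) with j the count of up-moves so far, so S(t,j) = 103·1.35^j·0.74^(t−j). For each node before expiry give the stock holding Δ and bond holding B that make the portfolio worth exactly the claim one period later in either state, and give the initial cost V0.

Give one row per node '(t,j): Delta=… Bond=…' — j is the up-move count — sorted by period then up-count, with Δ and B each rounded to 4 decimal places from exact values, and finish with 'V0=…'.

(0,0): Delta=-0.6311 Bond=75.2576
V0=10.2576

Since d<R<u, set p* = (R−d)/(u−d) = 0.9508; price each node as the discounted p*-expectation of its children.
At expiry t=1: V(1,0)=51.2400, V(1,1)=11.5900
Node (0,0) S=103.0000: V=(p*·11.5900+(1−p*)·51.2400)/1.32=10.2576; Δ=(11.5900−51.2400)/(139.0500−76.2200)=-0.6311; B=V−Δ·S=75.2576
Check: Δ(0,0)·S0 + B(0,0) = 10.2576 = V0.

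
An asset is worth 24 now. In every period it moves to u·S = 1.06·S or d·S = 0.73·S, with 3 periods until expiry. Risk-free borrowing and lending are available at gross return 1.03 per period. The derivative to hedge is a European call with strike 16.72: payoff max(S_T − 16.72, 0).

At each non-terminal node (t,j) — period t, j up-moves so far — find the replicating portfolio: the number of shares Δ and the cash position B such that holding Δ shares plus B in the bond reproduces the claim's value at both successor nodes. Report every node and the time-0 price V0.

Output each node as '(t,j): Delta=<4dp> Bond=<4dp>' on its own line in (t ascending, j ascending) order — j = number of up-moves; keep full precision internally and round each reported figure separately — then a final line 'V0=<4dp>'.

Since d<R<u, set p* = (R−d)/(u−d) = 0.9091; price each node as the discounted p*-expectation of its children.
Terminal payoffs: V(3,0)=0.0000, V(3,1)=0.0000, V(3,2)=2.9655, V(3,3)=11.8644
  t=2,j=0: stock 12.7896 → up 13.5570 (V=0.0000), down 9.3364 (V=0.0000). Price 0.0000; hedge Δ=0.0000, bond B=0.0000.
  t=2,j=1: stock 18.5712 → up 19.6855 (V=2.9655), down 13.5570 (V=0.0000). Price 2.6174; hedge Δ=0.4839, bond B=-6.3689.
  t=2,j=2: stock 26.9664 → up 28.5844 (V=11.8644), down 19.6855 (V=2.9655). Price 10.7334; hedge Δ=1.0000, bond B=-16.2330.
  t=1,j=0: stock 17.5200 → up 18.5712 (V=2.6174), down 12.7896 (V=0.0000). Price 2.3101; hedge Δ=0.4527, bond B=-5.6213.
  t=1,j=1: stock 25.4400 → up 26.9664 (V=10.7334), down 18.5712 (V=2.6174). Price 9.7044; hedge Δ=0.9667, bond B=-14.8896.
  t=0,j=0: stock 24.0000 → up 25.4400 (V=9.7044), down 17.5200 (V=2.3101). Price 8.7692; hedge Δ=0.9336, bond B=-13.6379.
The time-0 hedge costs 8.7692, which is the no-arbitrage price.

(0,0): Delta=0.9336 Bond=-13.6379
(1,0): Delta=0.4527 Bond=-5.6213
(1,1): Delta=0.9667 Bond=-14.8896
(2,0): Delta=0.0000 Bond=0.0000
(2,1): Delta=0.4839 Bond=-6.3689
(2,2): Delta=1.0000 Bond=-16.2330
V0=8.7692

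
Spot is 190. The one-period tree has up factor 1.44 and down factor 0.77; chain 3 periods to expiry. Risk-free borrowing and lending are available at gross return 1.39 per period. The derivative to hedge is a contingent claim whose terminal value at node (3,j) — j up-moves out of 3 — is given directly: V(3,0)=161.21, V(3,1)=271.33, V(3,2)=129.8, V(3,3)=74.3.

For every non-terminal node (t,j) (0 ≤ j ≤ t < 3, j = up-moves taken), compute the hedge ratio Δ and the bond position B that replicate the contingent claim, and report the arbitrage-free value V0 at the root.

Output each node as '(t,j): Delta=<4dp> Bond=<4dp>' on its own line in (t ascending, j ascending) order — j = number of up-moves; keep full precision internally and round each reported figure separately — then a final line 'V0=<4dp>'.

(0,0): Delta=-0.2702 Bond=84.1152
(1,0): Delta=-0.9009 Bond=209.1937
(1,1): Delta=-0.2430 Bond=109.4788
(2,0): Delta=1.4590 Bond=24.9311
(2,1): Delta=-1.0027 Bond=312.2186
(2,2): Delta=-0.2103 Bond=139.2688
V0=32.7755

The replicating-portfolio and risk-neutral prices coincide; use p* = (1.39−0.77)/(1.44−0.77) = 0.9254 for the latter.
Terminal values V(3,·): V(3,0)=161.2100, V(3,1)=271.3300, V(3,2)=129.8000, V(3,3)=74.3000
(2,0): S=112.6510. Δ = (V_up−V_dn)/(S_up−S_dn) = (271.3300−161.2100)/(162.2174−86.7413) = 1.4590. V = [p*·271.3300 + (1−p*)·161.2100]/1.39 = 189.2893. B = V − Δ·S = 24.9311.
(2,1): S=210.6720. Δ = (V_up−V_dn)/(S_up−S_dn) = (129.8000−271.3300)/(303.3677−162.2174) = -1.0027. V = [p*·129.8000 + (1−p*)·271.3300]/1.39 = 100.9798. B = V − Δ·S = 312.2186.
(2,2): S=393.9840. Δ = (V_up−V_dn)/(S_up−S_dn) = (74.3000−129.8000)/(567.3370−303.3677) = -0.2103. V = [p*·74.3000 + (1−p*)·129.8000]/1.39 = 56.4329. B = V − Δ·S = 139.2688.
(1,0): S=146.3000. Δ = (V_up−V_dn)/(S_up−S_dn) = (100.9798−189.2893)/(210.6720−112.6510) = -0.9009. V = [p*·100.9798 + (1−p*)·189.2893]/1.39 = 77.3885. B = V − Δ·S = 209.1937.
(1,1): S=273.6000. Δ = (V_up−V_dn)/(S_up−S_dn) = (56.4329−100.9798)/(393.9840−210.6720) = -0.2430. V = [p*·56.4329 + (1−p*)·100.9798]/1.39 = 42.9909. B = V − Δ·S = 109.4788.
(0,0): S=190.0000. Δ = (V_up−V_dn)/(S_up−S_dn) = (42.9909−77.3885)/(273.6000−146.3000) = -0.2702. V = [p*·42.9909 + (1−p*)·77.3885]/1.39 = 32.7755. B = V − Δ·S = 84.1152.
Check: Δ(0,0)·S0 + B(0,0) = 32.7755 = V0.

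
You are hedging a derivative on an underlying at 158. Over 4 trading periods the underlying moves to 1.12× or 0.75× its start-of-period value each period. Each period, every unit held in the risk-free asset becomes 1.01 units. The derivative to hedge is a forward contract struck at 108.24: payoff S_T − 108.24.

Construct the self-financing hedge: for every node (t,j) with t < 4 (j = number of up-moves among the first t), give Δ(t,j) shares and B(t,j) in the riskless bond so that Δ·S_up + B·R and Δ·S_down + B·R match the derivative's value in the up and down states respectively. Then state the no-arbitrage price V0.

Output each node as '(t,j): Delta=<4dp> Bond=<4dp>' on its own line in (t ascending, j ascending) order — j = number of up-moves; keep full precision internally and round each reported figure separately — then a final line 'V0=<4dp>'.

No-arbitrage ⇒ martingale measure with p* = (R−d)/(u−d) = 0.7027.
Payoff layer (t=4): V(4,0)=-58.2478, V(4,1)=-33.5850, V(4,2)=3.2448, V(4,3)=58.2440, V(4,4)=140.3761
(3,0): S=66.6562. Δ = (V_up−V_dn)/(S_up−S_dn) = (-33.5850−-58.2478)/(74.6550−49.9922) = 1.0000. V = [p*·-33.5850 + (1−p*)·-58.2478]/1.01 = -40.5121. B = V − Δ·S = -107.1683.
(3,1): S=99.5400. Δ = (V_up−V_dn)/(S_up−S_dn) = (3.2448−-33.5850)/(111.4848−74.6550) = 1.0000. V = [p*·3.2448 + (1−p*)·-33.5850]/1.01 = -7.6283. B = V − Δ·S = -107.1683.
(3,2): S=148.6464. Δ = (V_up−V_dn)/(S_up−S_dn) = (58.2440−3.2448)/(166.4840−111.4848) = 1.0000. V = [p*·58.2440 + (1−p*)·3.2448]/1.01 = 41.4781. B = V − Δ·S = -107.1683.
(3,3): S=221.9786. Δ = (V_up−V_dn)/(S_up−S_dn) = (140.3761−58.2440)/(248.6161−166.4840) = 1.0000. V = [p*·140.3761 + (1−p*)·58.2440]/1.01 = 114.8103. B = V − Δ·S = -107.1683.
(2,0): S=88.8750. Δ = (V_up−V_dn)/(S_up−S_dn) = (-7.6283−-40.5121)/(99.5400−66.6562) = 1.0000. V = [p*·-7.6283 + (1−p*)·-40.5121]/1.01 = -17.2322. B = V − Δ·S = -106.1072.
(2,1): S=132.7200. Δ = (V_up−V_dn)/(S_up−S_dn) = (41.4781−-7.6283)/(148.6464−99.5400) = 1.0000. V = [p*·41.4781 + (1−p*)·-7.6283]/1.01 = 26.6128. B = V − Δ·S = -106.1072.
(2,2): S=198.1952. Δ = (V_up−V_dn)/(S_up−S_dn) = (114.8103−41.4781)/(221.9786−148.6464) = 1.0000. V = [p*·114.8103 + (1−p*)·41.4781]/1.01 = 92.0880. B = V − Δ·S = -106.1072.
(1,0): S=118.5000. Δ = (V_up−V_dn)/(S_up−S_dn) = (26.6128−-17.2322)/(132.7200−88.8750) = 1.0000. V = [p*·26.6128 + (1−p*)·-17.2322]/1.01 = 13.4433. B = V − Δ·S = -105.0567.
(1,1): S=176.9600. Δ = (V_up−V_dn)/(S_up−S_dn) = (92.0880−26.6128)/(198.1952−132.7200) = 1.0000. V = [p*·92.0880 + (1−p*)·26.6128]/1.01 = 71.9033. B = V − Δ·S = -105.0567.
(0,0): S=158.0000. Δ = (V_up−V_dn)/(S_up−S_dn) = (71.9033−13.4433)/(176.9600−118.5000) = 1.0000. V = [p*·71.9033 + (1−p*)·13.4433]/1.01 = 53.9835. B = V − Δ·S = -104.0165.
Self-financing check: at every node Δ·S+B equals the discounted successor values.

(0,0): Delta=1.0000 Bond=-104.0165
(1,0): Delta=1.0000 Bond=-105.0567
(1,1): Delta=1.0000 Bond=-105.0567
(2,0): Delta=1.0000 Bond=-106.1072
(2,1): Delta=1.0000 Bond=-106.1072
(2,2): Delta=1.0000 Bond=-106.1072
(3,0): Delta=1.0000 Bond=-107.1683
(3,1): Delta=1.0000 Bond=-107.1683
(3,2): Delta=1.0000 Bond=-107.1683
(3,3): Delta=1.0000 Bond=-107.1683
V0=53.9835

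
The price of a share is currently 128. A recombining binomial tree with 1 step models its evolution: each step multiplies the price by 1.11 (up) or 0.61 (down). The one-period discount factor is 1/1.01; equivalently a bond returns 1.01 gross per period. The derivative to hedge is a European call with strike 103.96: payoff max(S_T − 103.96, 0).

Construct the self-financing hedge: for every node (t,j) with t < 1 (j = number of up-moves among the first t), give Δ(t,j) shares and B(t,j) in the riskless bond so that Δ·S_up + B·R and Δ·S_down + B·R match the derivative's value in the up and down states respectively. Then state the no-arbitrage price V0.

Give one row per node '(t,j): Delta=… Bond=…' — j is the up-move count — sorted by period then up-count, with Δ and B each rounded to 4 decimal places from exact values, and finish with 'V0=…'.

(0,0): Delta=0.5956 Bond=-46.0459
V0=30.1941

No-arbitrage ⇒ martingale measure with p* = (R−d)/(u−d) = 0.8000.
Terminal values V(1,·): V(1,0)=0.0000, V(1,1)=38.1200
Node (0,0) S=128.0000: V=(p*·38.1200+(1−p*)·0.0000)/1.01=30.1941; Δ=(38.1200−0.0000)/(142.0800−78.0800)=0.5956; B=V−Δ·S=-46.0459
Each (Δ,B) replicates both successor values, so the strategy is self-financing and V0 is arbitrage-free.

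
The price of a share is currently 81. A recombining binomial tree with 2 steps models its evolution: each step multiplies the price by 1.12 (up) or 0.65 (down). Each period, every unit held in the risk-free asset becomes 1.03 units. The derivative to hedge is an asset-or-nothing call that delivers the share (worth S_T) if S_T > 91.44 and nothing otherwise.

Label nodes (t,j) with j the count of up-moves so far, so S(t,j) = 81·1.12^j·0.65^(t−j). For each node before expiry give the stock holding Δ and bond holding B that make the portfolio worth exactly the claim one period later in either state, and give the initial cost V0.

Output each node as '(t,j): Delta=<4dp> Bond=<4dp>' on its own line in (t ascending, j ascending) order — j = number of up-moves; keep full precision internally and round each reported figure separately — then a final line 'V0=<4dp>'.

The replicating-portfolio and risk-neutral prices coincide; use p* = (1.03−0.65)/(1.12−0.65) = 0.8085 for the latter.
At expiry t=2: V(2,0)=0.0000, V(2,1)=0.0000, V(2,2)=101.6064
(1,0): S=52.6500. Δ = (V_up−V_dn)/(S_up−S_dn) = (0.0000−0.0000)/(58.9680−34.2225) = 0.0000. V = [p*·0.0000 + (1−p*)·0.0000]/1.03 = 0.0000. B = V − Δ·S = 0.0000.
(1,1): S=90.7200. Δ = (V_up−V_dn)/(S_up−S_dn) = (101.6064−0.0000)/(101.6064−58.9680) = 2.3830. V = [p*·101.6064 + (1−p*)·0.0000]/1.03 = 79.7571. B = V − Δ·S = -136.4267.
(0,0): S=81.0000. Δ = (V_up−V_dn)/(S_up−S_dn) = (79.7571−0.0000)/(90.7200−52.6500) = 2.0950. V = [p*·79.7571 + (1−p*)·0.0000]/1.03 = 62.6063. B = V − Δ·S = -107.0897.
The time-0 hedge costs 62.6063, which is the no-arbitrage price.

(0,0): Delta=2.0950 Bond=-107.0897
(1,0): Delta=0.0000 Bond=0.0000
(1,1): Delta=2.3830 Bond=-136.4267
V0=62.6063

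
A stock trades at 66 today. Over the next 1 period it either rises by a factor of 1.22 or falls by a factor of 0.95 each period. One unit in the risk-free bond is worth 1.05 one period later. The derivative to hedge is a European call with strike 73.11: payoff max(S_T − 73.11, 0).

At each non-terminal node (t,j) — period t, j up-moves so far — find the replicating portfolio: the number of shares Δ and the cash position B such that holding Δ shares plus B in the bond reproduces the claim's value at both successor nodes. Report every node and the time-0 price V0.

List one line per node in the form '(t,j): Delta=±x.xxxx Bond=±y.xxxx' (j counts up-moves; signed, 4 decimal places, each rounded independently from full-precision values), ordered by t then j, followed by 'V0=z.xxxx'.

No-arbitrage ⇒ martingale measure with p* = (R−d)/(u−d) = 0.3704.
Terminal values V(1,·): V(1,0)=0.0000, V(1,1)=7.4100
Node (0,0) S=66.0000: V=(p*·7.4100+(1−p*)·0.0000)/1.05=2.6138; Δ=(7.4100−0.0000)/(80.5200−62.7000)=0.4158; B=V−Δ·S=-24.8307
The time-0 hedge costs 2.6138, which is the no-arbitrage price.

(0,0): Delta=0.4158 Bond=-24.8307
V0=2.6138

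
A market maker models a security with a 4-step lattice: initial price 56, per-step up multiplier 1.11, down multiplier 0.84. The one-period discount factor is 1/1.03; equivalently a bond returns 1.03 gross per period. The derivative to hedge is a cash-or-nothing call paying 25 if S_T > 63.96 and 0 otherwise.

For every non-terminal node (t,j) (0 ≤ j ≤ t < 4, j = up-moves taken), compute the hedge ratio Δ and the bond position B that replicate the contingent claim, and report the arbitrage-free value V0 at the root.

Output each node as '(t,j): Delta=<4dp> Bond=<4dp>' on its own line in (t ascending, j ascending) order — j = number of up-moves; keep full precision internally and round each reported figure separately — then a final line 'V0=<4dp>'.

Under the risk-neutral measure, an up-move has probability p* = (R−d)/(u−d) = 0.7037 and values discount at R = 1.03.
At expiry t=4: V(4,0)=0.0000, V(4,1)=0.0000, V(4,2)=0.0000, V(4,3)=25.0000, V(4,4)=25.0000
(3,0): S=33.1914. Δ = (V_up−V_dn)/(S_up−S_dn) = (0.0000−0.0000)/(36.8425−27.8808) = 0.0000. V = [p*·0.0000 + (1−p*)·0.0000]/1.03 = 0.0000. B = V − Δ·S = 0.0000.
(3,1): S=43.8601. Δ = (V_up−V_dn)/(S_up−S_dn) = (0.0000−0.0000)/(48.6847−36.8425) = 0.0000. V = [p*·0.0000 + (1−p*)·0.0000]/1.03 = 0.0000. B = V − Δ·S = 0.0000.
(3,2): S=57.9580. Δ = (V_up−V_dn)/(S_up−S_dn) = (25.0000−0.0000)/(64.3334−48.6847) = 1.5976. V = [p*·25.0000 + (1−p*)·0.0000]/1.03 = 17.0802. B = V − Δ·S = -75.5124.
(3,3): S=76.5873. Δ = (V_up−V_dn)/(S_up−S_dn) = (25.0000−25.0000)/(85.0119−64.3334) = 0.0000. V = [p*·25.0000 + (1−p*)·25.0000]/1.03 = 24.2718. B = V − Δ·S = 24.2718.
(2,0): S=39.5136. Δ = (V_up−V_dn)/(S_up−S_dn) = (0.0000−0.0000)/(43.8601−33.1914) = 0.0000. V = [p*·0.0000 + (1−p*)·0.0000]/1.03 = 0.0000. B = V − Δ·S = 0.0000.
(2,1): S=52.2144. Δ = (V_up−V_dn)/(S_up−S_dn) = (17.0802−0.0000)/(57.9580−43.8601) = 1.2115. V = [p*·17.0802 + (1−p*)·0.0000]/1.03 = 11.6693. B = V − Δ·S = -51.5906.
(2,2): S=68.9976. Δ = (V_up−V_dn)/(S_up−S_dn) = (24.2718−17.0802)/(76.5873−57.9580) = 0.3860. V = [p*·24.2718 + (1−p*)·17.0802]/1.03 = 21.4961. B = V − Δ·S = -5.1397.
(1,0): S=47.0400. Δ = (V_up−V_dn)/(S_up−S_dn) = (11.6693−0.0000)/(52.2144−39.5136) = 0.9188. V = [p*·11.6693 + (1−p*)·0.0000]/1.03 = 7.9726. B = V − Δ·S = -35.2471.
(1,1): S=62.1600. Δ = (V_up−V_dn)/(S_up−S_dn) = (21.4961−11.6693)/(68.9976−52.2144) = 0.5855. V = [p*·21.4961 + (1−p*)·11.6693]/1.03 = 18.0432. B = V − Δ·S = -18.3523.
(0,0): S=56.0000. Δ = (V_up−V_dn)/(S_up−S_dn) = (18.0432−7.9726)/(62.1600−47.0400) = 0.6660. V = [p*·18.0432 + (1−p*)·7.9726]/1.03 = 14.6207. B = V − Δ·S = -22.6779.
The time-0 hedge costs 14.6207, which is the no-arbitrage price.

(0,0): Delta=0.6660 Bond=-22.6779
(1,0): Delta=0.9188 Bond=-35.2471
(1,1): Delta=0.5855 Bond=-18.3523
(2,0): Delta=0.0000 Bond=0.0000
(2,1): Delta=1.2115 Bond=-51.5906
(2,2): Delta=0.3860 Bond=-5.1397
(3,0): Delta=0.0000 Bond=0.0000
(3,1): Delta=0.0000 Bond=0.0000
(3,2): Delta=1.5976 Bond=-75.5124
(3,3): Delta=0.0000 Bond=24.2718
V0=14.6207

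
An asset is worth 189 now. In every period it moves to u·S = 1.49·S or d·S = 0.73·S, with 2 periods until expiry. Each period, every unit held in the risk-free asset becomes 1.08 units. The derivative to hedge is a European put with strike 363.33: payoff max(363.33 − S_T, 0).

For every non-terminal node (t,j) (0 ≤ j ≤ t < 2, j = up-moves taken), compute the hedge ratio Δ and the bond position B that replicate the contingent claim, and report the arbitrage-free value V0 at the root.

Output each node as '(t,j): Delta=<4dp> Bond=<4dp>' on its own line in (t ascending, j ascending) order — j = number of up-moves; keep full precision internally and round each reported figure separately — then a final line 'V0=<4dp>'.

(0,0): Delta=-0.8330 Bond=290.1574
(1,0): Delta=-1.0000 Bond=336.4167
(1,1): Delta=-0.7371 Bond=286.3724
V0=132.7282

The replicating-portfolio and risk-neutral prices coincide; use p* = (1.08−0.73)/(1.49−0.73) = 0.4605 for the latter.
Payoff layer (t=2): V(2,0)=262.6119, V(2,1)=157.7547, V(2,2)=0.0000
  t=1,j=0: stock 137.9700 → up 205.5753 (V=157.7547), down 100.7181 (V=262.6119). Price 198.4467; hedge Δ=-1.0000, bond B=336.4167.
  t=1,j=1: stock 281.6100 → up 419.5989 (V=0.0000), down 205.5753 (V=157.7547). Price 78.8005; hedge Δ=-0.7371, bond B=286.3724.
  t=0,j=0: stock 189.0000 → up 281.6100 (V=78.8005), down 137.9700 (V=198.4467). Price 132.7282; hedge Δ=-0.8330, bond B=290.1574.
Root portfolio cost Δ·189+B reproduces V0=132.7282.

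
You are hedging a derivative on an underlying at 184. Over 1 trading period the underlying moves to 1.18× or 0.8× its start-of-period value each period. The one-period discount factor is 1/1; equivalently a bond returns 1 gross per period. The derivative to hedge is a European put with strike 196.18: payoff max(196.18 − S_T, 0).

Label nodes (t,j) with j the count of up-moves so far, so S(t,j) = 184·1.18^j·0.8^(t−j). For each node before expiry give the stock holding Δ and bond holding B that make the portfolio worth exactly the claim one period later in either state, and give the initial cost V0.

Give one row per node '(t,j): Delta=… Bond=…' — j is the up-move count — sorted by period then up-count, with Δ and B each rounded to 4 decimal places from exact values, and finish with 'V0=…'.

Under the risk-neutral measure, an up-move has probability p* = (R−d)/(u−d) = 0.5263 and values discount at R = 1.
Terminal values V(1,·): V(1,0)=48.9800, V(1,1)=0.0000
  t=0,j=0: stock 184.0000 → up 217.1200 (V=0.0000), down 147.2000 (V=48.9800). Price 23.2011; hedge Δ=-0.7005, bond B=152.0958.
Self-financing check: at every node Δ·S+B equals the discounted successor values.

(0,0): Delta=-0.7005 Bond=152.0958
V0=23.2011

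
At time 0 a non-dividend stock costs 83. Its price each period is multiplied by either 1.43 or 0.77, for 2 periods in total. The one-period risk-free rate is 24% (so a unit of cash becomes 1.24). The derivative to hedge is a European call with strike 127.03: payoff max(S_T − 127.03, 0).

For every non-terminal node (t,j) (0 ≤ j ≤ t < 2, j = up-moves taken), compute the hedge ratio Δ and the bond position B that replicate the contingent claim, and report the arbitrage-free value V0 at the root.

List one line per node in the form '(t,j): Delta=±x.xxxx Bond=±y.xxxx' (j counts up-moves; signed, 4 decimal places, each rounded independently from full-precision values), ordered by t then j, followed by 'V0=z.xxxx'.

(0,0): Delta=0.4476 Bond=-23.0702
(1,0): Delta=0.0000 Bond=0.0000
(1,1): Delta=0.5450 Bond=-40.1716
V0=14.0818

No-arbitrage ⇒ martingale measure with p* = (R−d)/(u−d) = 0.7121.
At expiry t=2: V(2,0)=0.0000, V(2,1)=0.0000, V(2,2)=42.6967
Node (1,0) S=63.9100: V=(p*·0.0000+(1−p*)·0.0000)/1.24=0.0000; Δ=(0.0000−0.0000)/(91.3913−49.2107)=0.0000; B=V−Δ·S=0.0000
Node (1,1) S=118.6900: V=(p*·42.6967+(1−p*)·0.0000)/1.24=24.5203; Δ=(42.6967−0.0000)/(169.7267−91.3913)=0.5450; B=V−Δ·S=-40.1716
Node (0,0) S=83.0000: V=(p*·24.5203+(1−p*)·0.0000)/1.24=14.0818; Δ=(24.5203−0.0000)/(118.6900−63.9100)=0.4476; B=V−Δ·S=-23.0702
Root portfolio cost Δ·83+B reproduces V0=14.0818.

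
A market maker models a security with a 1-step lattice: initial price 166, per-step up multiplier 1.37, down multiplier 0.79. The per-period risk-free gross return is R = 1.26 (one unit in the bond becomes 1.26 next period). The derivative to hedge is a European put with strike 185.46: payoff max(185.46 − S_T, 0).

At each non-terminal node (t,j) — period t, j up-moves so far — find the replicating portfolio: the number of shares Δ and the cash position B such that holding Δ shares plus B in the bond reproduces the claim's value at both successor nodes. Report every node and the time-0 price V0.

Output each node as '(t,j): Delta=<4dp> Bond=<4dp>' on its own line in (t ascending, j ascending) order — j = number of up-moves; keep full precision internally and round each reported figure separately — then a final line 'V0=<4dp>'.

(0,0): Delta=-0.5642 Bond=101.8314
V0=8.1762

Since d<R<u, set p* = (R−d)/(u−d) = 0.8103; price each node as the discounted p*-expectation of its children.
At expiry t=1: V(1,0)=54.3200, V(1,1)=0.0000
Node (0,0) S=166.0000: V=(p*·0.0000+(1−p*)·54.3200)/1.26=8.1762; Δ=(0.0000−54.3200)/(227.4200−131.1400)=-0.5642; B=V−Δ·S=101.8314
Self-financing check: at every node Δ·S+B equals the discounted successor values.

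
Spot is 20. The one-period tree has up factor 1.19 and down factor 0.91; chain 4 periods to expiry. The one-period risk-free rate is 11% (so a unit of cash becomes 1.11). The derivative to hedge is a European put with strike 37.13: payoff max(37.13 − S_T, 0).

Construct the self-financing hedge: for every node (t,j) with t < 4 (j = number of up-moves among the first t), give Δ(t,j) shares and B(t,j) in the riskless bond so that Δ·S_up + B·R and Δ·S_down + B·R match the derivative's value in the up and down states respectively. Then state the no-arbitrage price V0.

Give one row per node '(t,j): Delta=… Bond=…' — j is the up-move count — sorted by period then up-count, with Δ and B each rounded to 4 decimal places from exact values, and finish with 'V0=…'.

(0,0): Delta=-0.8584 Bond=22.1362
(1,0): Delta=-1.0000 Bond=27.1491
(1,1): Delta=-0.8150 Bond=23.5400
(2,0): Delta=-1.0000 Bond=30.1355
(2,1): Delta=-1.0000 Bond=30.1355
(2,2): Delta=-0.7584 Bond=24.5269
(3,0): Delta=-1.0000 Bond=33.4505
(3,1): Delta=-1.0000 Bond=33.4505
(3,2): Delta=-1.0000 Bond=33.4505
(3,3): Delta=-0.6846 Bond=24.7346
V0=4.9691

Since d<R<u, set p* = (R−d)/(u−d) = 0.7143; price each node as the discounted p*-expectation of its children.
At expiry t=4: V(4,0)=23.4150, V(4,1)=19.1950, V(4,2)=13.6766, V(4,3)=6.4601, V(4,4)=0.0000
  t=3,j=0: stock 15.0714 → up 17.9350 (V=19.1950), down 13.7150 (V=23.4150). Price 18.3790; hedge Δ=-1.0000, bond B=33.4505.
  t=3,j=1: stock 19.7088 → up 23.4534 (V=13.6766), down 17.9350 (V=19.1950). Price 13.7417; hedge Δ=-1.0000, bond B=33.4505.
  t=3,j=2: stock 25.7730 → up 30.6699 (V=6.4601), down 23.4534 (V=13.6766). Price 7.6774; hedge Δ=-1.0000, bond B=33.4505.
  t=3,j=3: stock 33.7032 → up 40.1068 (V=0.0000), down 30.6699 (V=6.4601). Price 1.6628; hedge Δ=-0.6846, bond B=24.7346.
  t=2,j=0: stock 16.5620 → up 19.7088 (V=13.7417), down 15.0714 (V=18.3790). Price 13.5735; hedge Δ=-1.0000, bond B=30.1355.
  t=2,j=1: stock 21.6580 → up 25.7730 (V=7.6774), down 19.7088 (V=13.7417). Price 8.4775; hedge Δ=-1.0000, bond B=30.1355.
  t=2,j=2: stock 28.3220 → up 33.7032 (V=1.6628), down 25.7730 (V=7.6774). Price 3.0462; hedge Δ=-0.7584, bond B=24.5269.
  t=1,j=0: stock 18.2000 → up 21.6580 (V=8.4775), down 16.5620 (V=13.5735). Price 8.9491; hedge Δ=-1.0000, bond B=27.1491.
  t=1,j=1: stock 23.8000 → up 28.3220 (V=3.0462), down 21.6580 (V=8.4775). Price 4.1424; hedge Δ=-0.8150, bond B=23.5400.
  t=0,j=0: stock 20.0000 → up 23.8000 (V=4.1424), down 18.2000 (V=8.9491). Price 4.9691; hedge Δ=-0.8584, bond B=22.1362.
The time-0 hedge costs 4.9691, which is the no-arbitrage price.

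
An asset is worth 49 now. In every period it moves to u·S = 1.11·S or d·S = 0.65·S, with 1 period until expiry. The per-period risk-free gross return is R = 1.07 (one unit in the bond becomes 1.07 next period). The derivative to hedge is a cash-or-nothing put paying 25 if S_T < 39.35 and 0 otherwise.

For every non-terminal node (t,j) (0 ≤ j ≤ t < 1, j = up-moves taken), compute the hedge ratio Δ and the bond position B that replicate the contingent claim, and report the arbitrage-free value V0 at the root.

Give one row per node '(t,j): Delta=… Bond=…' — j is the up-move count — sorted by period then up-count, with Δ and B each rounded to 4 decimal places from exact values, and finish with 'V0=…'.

(0,0): Delta=-1.1091 Bond=56.3795
V0=2.0317

Under the risk-neutral measure, an up-move has probability p* = (R−d)/(u−d) = 0.9130 and values discount at R = 1.07.
Terminal values V(1,·): V(1,0)=25.0000, V(1,1)=0.0000
Node (0,0) S=49.0000: V=(p*·0.0000+(1−p*)·25.0000)/1.07=2.0317; Δ=(0.0000−25.0000)/(54.3900−31.8500)=-1.1091; B=V−Δ·S=56.3795
Root portfolio cost Δ·49+B reproduces V0=2.0317.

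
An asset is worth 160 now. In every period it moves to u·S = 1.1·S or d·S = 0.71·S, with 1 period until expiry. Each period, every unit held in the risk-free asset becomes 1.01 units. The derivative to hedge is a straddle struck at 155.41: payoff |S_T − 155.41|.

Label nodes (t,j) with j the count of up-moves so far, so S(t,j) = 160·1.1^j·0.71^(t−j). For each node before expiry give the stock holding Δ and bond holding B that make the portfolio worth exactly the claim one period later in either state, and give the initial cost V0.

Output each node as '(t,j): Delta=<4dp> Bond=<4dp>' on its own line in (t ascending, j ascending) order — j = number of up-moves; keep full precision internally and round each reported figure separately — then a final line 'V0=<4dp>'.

Since d<R<u, set p* = (R−d)/(u−d) = 0.7692; price each node as the discounted p*-expectation of its children.
Payoff layer (t=1): V(1,0)=41.8100, V(1,1)=20.5900
(0,0): S=160.0000. Δ = (V_up−V_dn)/(S_up−S_dn) = (20.5900−41.8100)/(176.0000−113.6000) = -0.3401. V = [p*·20.5900 + (1−p*)·41.8100]/1.01 = 25.2346. B = V − Δ·S = 79.6448.
The time-0 hedge costs 25.2346, which is the no-arbitrage price.

(0,0): Delta=-0.3401 Bond=79.6448
V0=25.2346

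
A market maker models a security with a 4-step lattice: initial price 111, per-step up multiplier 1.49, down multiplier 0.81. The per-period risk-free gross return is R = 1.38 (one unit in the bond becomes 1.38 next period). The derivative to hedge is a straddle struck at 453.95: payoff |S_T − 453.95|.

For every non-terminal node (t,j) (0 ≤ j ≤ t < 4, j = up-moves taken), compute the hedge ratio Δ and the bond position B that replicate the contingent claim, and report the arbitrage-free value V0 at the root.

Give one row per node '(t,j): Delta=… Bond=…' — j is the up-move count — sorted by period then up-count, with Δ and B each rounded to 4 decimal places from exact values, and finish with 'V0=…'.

(0,0): Delta=-0.4468 Bond=89.1281
(1,0): Delta=-1.0000 Bond=172.7312
(1,1): Delta=-0.3888 Bond=113.3989
(2,0): Delta=-1.0000 Bond=238.3690
(2,1): Delta=-1.0000 Bond=238.3690
(2,2): Delta=-0.3247 Bond=140.6893
(3,0): Delta=-1.0000 Bond=328.9493
(3,1): Delta=-1.0000 Bond=328.9493
(3,2): Delta=-1.0000 Bond=328.9493
(3,3): Delta=-0.2538 Bond=168.1375
V0=39.5286

Risk-neutral probability p* = (R−d)/(u−d) = (1.38−0.81)/(1.49−0.81) = 0.8382.
At expiry t=4: V(4,0)=406.1681, V(4,1)=366.0550, V(4,2)=292.2666, V(4,3)=156.5323, V(4,4)=93.1517
  t=3,j=0: stock 58.9900 → up 87.8950 (V=366.0550), down 47.7819 (V=406.1681). Price 269.9593; hedge Δ=-1.0000, bond B=328.9493.
  t=3,j=1: stock 108.5124 → up 161.6834 (V=292.2666), down 87.8950 (V=366.0550). Price 220.4369; hedge Δ=-1.0000, bond B=328.9493.
  t=3,j=2: stock 199.6092 → up 297.4177 (V=156.5323), down 161.6834 (V=292.2666). Price 129.3401; hedge Δ=-1.0000, bond B=328.9493.
  t=3,j=3: stock 367.1823 → up 547.1017 (V=93.1517), down 297.4177 (V=156.5323). Price 74.9307; hedge Δ=-0.2538, bond B=168.1375.
  t=2,j=0: stock 72.8271 → up 108.5124 (V=220.4369), down 58.9900 (V=269.9593). Price 165.5419; hedge Δ=-1.0000, bond B=238.3690.
  t=2,j=1: stock 133.9659 → up 199.6092 (V=129.3401), down 108.5124 (V=220.4369). Price 104.4031; hedge Δ=-1.0000, bond B=238.3690.
  t=2,j=2: stock 246.4311 → up 367.1823 (V=74.9307), down 199.6092 (V=129.3401). Price 60.6755; hedge Δ=-0.3247, bond B=140.6893.
  t=1,j=0: stock 89.9100 → up 133.9659 (V=104.4031), down 72.8271 (V=165.5419). Price 82.8212; hedge Δ=-1.0000, bond B=172.7312.
  t=1,j=1: stock 165.3900 → up 246.4311 (V=60.6755), down 133.9659 (V=104.4031). Price 49.0936; hedge Δ=-0.3888, bond B=113.3989.
  t=0,j=0: stock 111.0000 → up 165.3900 (V=49.0936), down 89.9100 (V=82.8212). Price 39.5286; hedge Δ=-0.4468, bond B=89.1281.
Root portfolio cost Δ·111+B reproduces V0=39.5286.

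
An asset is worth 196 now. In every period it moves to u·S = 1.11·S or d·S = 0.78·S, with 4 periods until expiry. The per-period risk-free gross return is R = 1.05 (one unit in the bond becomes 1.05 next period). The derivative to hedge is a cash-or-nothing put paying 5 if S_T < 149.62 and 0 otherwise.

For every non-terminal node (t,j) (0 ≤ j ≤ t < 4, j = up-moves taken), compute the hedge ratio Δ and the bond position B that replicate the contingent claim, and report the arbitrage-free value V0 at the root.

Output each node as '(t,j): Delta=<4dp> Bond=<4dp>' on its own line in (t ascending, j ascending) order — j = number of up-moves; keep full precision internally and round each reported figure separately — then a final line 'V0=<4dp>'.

(0,0): Delta=-0.0244 Bond=5.4107
(1,0): Delta=-0.0602 Bond=11.1533
(1,1): Delta=-0.0188 Bond=4.4652
(2,0): Delta=0.0000 Bond=4.5351
(2,1): Delta=-0.0696 Bond=13.3056
(2,2): Delta=-0.0109 Bond=2.7736
(3,0): Delta=0.0000 Bond=4.7619
(3,1): Delta=0.0000 Bond=4.7619
(3,2): Delta=-0.0804 Bond=16.0173
(3,3): Delta=0.0000 Bond=0.0000
V0=0.6316

Under the risk-neutral measure, an up-move has probability p* = (R−d)/(u−d) = 0.8182 and values discount at R = 1.05.
Payoff layer (t=4): V(4,0)=5.0000, V(4,1)=5.0000, V(4,2)=5.0000, V(4,3)=0.0000, V(4,4)=0.0000
(3,0): S=93.0122. Δ = (V_up−V_dn)/(S_up−S_dn) = (5.0000−5.0000)/(103.2435−72.5495) = 0.0000. V = [p*·5.0000 + (1−p*)·5.0000]/1.05 = 4.7619. B = V − Δ·S = 4.7619.
(3,1): S=132.3635. Δ = (V_up−V_dn)/(S_up−S_dn) = (5.0000−5.0000)/(146.9235−103.2435) = 0.0000. V = [p*·5.0000 + (1−p*)·5.0000]/1.05 = 4.7619. B = V − Δ·S = 4.7619.
(3,2): S=188.3634. Δ = (V_up−V_dn)/(S_up−S_dn) = (0.0000−5.0000)/(209.0834−146.9235) = -0.0804. V = [p*·0.0000 + (1−p*)·5.0000]/1.05 = 0.8658. B = V − Δ·S = 16.0173.
(3,3): S=268.0557. Δ = (V_up−V_dn)/(S_up−S_dn) = (0.0000−0.0000)/(297.5418−209.0834) = 0.0000. V = [p*·0.0000 + (1−p*)·0.0000]/1.05 = 0.0000. B = V − Δ·S = 0.0000.
(2,0): S=119.2464. Δ = (V_up−V_dn)/(S_up−S_dn) = (4.7619−4.7619)/(132.3635−93.0122) = 0.0000. V = [p*·4.7619 + (1−p*)·4.7619]/1.05 = 4.5351. B = V − Δ·S = 4.5351.
(2,1): S=169.6968. Δ = (V_up−V_dn)/(S_up−S_dn) = (0.8658−4.7619)/(188.3634−132.3635) = -0.0696. V = [p*·0.8658 + (1−p*)·4.7619]/1.05 = 1.4992. B = V − Δ·S = 13.3056.
(2,2): S=241.4916. Δ = (V_up−V_dn)/(S_up−S_dn) = (0.0000−0.8658)/(268.0557−188.3634) = -0.0109. V = [p*·0.0000 + (1−p*)·0.8658]/1.05 = 0.1499. B = V − Δ·S = 2.7736.
(1,0): S=152.8800. Δ = (V_up−V_dn)/(S_up−S_dn) = (1.4992−4.5351)/(169.6968−119.2464) = -0.0602. V = [p*·1.4992 + (1−p*)·4.5351]/1.05 = 1.9535. B = V − Δ·S = 11.1533.
(1,1): S=217.5600. Δ = (V_up−V_dn)/(S_up−S_dn) = (0.1499−1.4992)/(241.4916−169.6968) = -0.0188. V = [p*·0.1499 + (1−p*)·1.4992]/1.05 = 0.3764. B = V − Δ·S = 4.4652.
(0,0): S=196.0000. Δ = (V_up−V_dn)/(S_up−S_dn) = (0.3764−1.9535)/(217.5600−152.8800) = -0.0244. V = [p*·0.3764 + (1−p*)·1.9535]/1.05 = 0.6316. B = V − Δ·S = 5.4107.
Check: Δ(0,0)·S0 + B(0,0) = 0.6316 = V0.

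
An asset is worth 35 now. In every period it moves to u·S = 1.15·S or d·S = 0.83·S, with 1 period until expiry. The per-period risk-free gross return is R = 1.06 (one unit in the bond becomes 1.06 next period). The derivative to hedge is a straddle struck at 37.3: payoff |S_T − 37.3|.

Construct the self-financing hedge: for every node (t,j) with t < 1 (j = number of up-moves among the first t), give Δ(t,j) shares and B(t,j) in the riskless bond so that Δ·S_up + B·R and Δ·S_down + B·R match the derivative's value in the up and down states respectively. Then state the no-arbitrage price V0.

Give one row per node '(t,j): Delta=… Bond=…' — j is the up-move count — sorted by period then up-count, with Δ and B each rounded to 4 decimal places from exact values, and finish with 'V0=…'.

(0,0): Delta=-0.4732 Bond=20.7518
V0=4.1893

No-arbitrage ⇒ martingale measure with p* = (R−d)/(u−d) = 0.7188.
At expiry t=1: V(1,0)=8.2500, V(1,1)=2.9500
Node (0,0) S=35.0000: V=(p*·2.9500+(1−p*)·8.2500)/1.06=4.1893; Δ=(2.9500−8.2500)/(40.2500−29.0500)=-0.4732; B=V−Δ·S=20.7518
Check: Δ(0,0)·S0 + B(0,0) = 4.1893 = V0.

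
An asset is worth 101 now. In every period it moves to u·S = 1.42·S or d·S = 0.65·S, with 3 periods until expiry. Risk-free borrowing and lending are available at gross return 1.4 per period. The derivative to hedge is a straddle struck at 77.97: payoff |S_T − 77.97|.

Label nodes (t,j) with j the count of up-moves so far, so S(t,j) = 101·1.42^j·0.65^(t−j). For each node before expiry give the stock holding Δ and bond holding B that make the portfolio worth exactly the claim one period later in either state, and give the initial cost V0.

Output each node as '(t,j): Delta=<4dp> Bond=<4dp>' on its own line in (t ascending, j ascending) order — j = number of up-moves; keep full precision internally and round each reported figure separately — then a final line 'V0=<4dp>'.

(0,0): Delta=0.9882 Bond=-27.1947
(1,0): Delta=0.4976 Bond=-5.8671
(1,1): Delta=0.9942 Bond=-38.9314
(2,0): Delta=-1.0000 Bond=55.6929
(2,1): Delta=0.5159 Bond=-9.9181
(2,2): Delta=1.0000 Bond=-55.6929
V0=72.6109

Under the risk-neutral measure, an up-move has probability p* = (R−d)/(u−d) = 0.9740 and values discount at R = 1.4.
Payoff layer (t=3): V(3,0)=50.2329, V(3,1)=17.3750, V(3,2)=54.4067, V(3,3)=211.2221
(2,0): S=42.6725. Δ = (V_up−V_dn)/(S_up−S_dn) = (17.3750−50.2329)/(60.5950−27.7371) = -1.0000. V = [p*·17.3750 + (1−p*)·50.2329]/1.4 = 13.0204. B = V − Δ·S = 55.6929.
(2,1): S=93.2230. Δ = (V_up−V_dn)/(S_up−S_dn) = (54.4067−17.3750)/(132.3767−60.5950) = 0.5159. V = [p*·54.4067 + (1−p*)·17.3750]/1.4 = 38.1749. B = V − Δ·S = -9.9181.
(2,2): S=203.6564. Δ = (V_up−V_dn)/(S_up−S_dn) = (211.2221−54.4067)/(289.1921−132.3767) = 1.0000. V = [p*·211.2221 + (1−p*)·54.4067]/1.4 = 147.9635. B = V − Δ·S = -55.6929.
(1,0): S=65.6500. Δ = (V_up−V_dn)/(S_up−S_dn) = (38.1749−13.0204)/(93.2230−42.6725) = 0.4976. V = [p*·38.1749 + (1−p*)·13.0204]/1.4 = 26.8011. B = V − Δ·S = -5.8671.
(1,1): S=143.4200. Δ = (V_up−V_dn)/(S_up−S_dn) = (147.9635−38.1749)/(203.6564−93.2230) = 0.9942. V = [p*·147.9635 + (1−p*)·38.1749]/1.4 = 103.6513. B = V − Δ·S = -38.9314.
(0,0): S=101.0000. Δ = (V_up−V_dn)/(S_up−S_dn) = (103.6513−26.8011)/(143.4200−65.6500) = 0.9882. V = [p*·103.6513 + (1−p*)·26.8011]/1.4 = 72.6109. B = V − Δ·S = -27.1947.
The time-0 hedge costs 72.6109, which is the no-arbitrage price.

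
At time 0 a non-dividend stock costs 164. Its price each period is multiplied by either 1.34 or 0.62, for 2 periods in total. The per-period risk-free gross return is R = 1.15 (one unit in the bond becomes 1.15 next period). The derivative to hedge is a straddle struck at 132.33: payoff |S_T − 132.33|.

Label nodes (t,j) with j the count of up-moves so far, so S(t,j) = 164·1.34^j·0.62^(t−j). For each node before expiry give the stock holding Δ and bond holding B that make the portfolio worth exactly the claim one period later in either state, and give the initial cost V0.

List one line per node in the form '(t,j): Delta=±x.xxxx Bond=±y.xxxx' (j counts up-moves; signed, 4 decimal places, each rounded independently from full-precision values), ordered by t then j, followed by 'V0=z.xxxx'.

(0,0): Delta=0.7307 Bond=-48.5983
(1,0): Delta=-0.8929 Bond=109.1972
(1,1): Delta=1.0000 Bond=-115.0696
V0=71.2364

The replicating-portfolio and risk-neutral prices coincide; use p* = (1.15−0.62)/(1.34−0.62) = 0.7361 for the latter.
Terminal values V(2,·): V(2,0)=69.2884, V(2,1)=3.9212, V(2,2)=162.1484
Node (1,0) S=101.6800: V=(p*·3.9212+(1−p*)·69.2884)/1.15=18.4095; Δ=(3.9212−69.2884)/(136.2512−63.0416)=-0.8929; B=V−Δ·S=109.1972
Node (1,1) S=219.7600: V=(p*·162.1484+(1−p*)·3.9212)/1.15=104.6904; Δ=(162.1484−3.9212)/(294.4784−136.2512)=1.0000; B=V−Δ·S=-115.0696
Node (0,0) S=164.0000: V=(p*·104.6904+(1−p*)·18.4095)/1.15=71.2364; Δ=(104.6904−18.4095)/(219.7600−101.6800)=0.7307; B=V−Δ·S=-48.5983
Root portfolio cost Δ·164+B reproduces V0=71.2364.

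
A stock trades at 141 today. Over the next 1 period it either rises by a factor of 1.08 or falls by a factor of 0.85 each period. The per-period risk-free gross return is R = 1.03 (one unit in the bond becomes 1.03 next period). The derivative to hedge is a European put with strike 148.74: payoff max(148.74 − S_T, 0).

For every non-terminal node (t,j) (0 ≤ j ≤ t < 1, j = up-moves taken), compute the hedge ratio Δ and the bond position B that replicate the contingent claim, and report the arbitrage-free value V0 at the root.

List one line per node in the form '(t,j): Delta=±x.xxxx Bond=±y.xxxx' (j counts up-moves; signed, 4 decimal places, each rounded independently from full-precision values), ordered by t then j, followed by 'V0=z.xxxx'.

Since d<R<u, set p* = (R−d)/(u−d) = 0.7826; price each node as the discounted p*-expectation of its children.
Terminal values V(1,·): V(1,0)=28.8900, V(1,1)=0.0000
(0,0): S=141.0000. Δ = (V_up−V_dn)/(S_up−S_dn) = (0.0000−28.8900)/(152.2800−119.8500) = -0.8908. V = [p*·0.0000 + (1−p*)·28.8900]/1.03 = 6.0975. B = V − Δ·S = 131.7062.
Check: Δ(0,0)·S0 + B(0,0) = 6.0975 = V0.

(0,0): Delta=-0.8908 Bond=131.7062
V0=6.0975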